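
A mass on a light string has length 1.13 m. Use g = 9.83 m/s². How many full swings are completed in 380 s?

178

T = 2π√(L/g) = 2π√(1.13/9.83) = 2.130 s.
Number of complete oscillations = ⌊380/2.130⌋ = ⌊178.4⌋ = 178.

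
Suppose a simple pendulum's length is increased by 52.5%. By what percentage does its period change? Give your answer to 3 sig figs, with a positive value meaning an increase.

T ∝ √L, so T'/T = √(1.525) = 1.235.
Percentage change in T = (1.235 − 1) × 100% = 23.5%.

23.5%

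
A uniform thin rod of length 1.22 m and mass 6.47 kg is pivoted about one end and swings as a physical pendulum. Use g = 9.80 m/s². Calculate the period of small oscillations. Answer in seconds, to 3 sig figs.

For a physical pendulum T = 2π√(I/(mgd)), with d = 0.6100 m from pivot to centre of mass.
I_cm = mL²/12 = 6.47 × 1.22²/12 = 0.8025 kg·m²; I = I_cm + md² = 0.8025 + 6.47 × 0.6100² = 3.210 kg·m².
T = 2π√(3.210/(6.47 × 9.80 × 0.6100)) = 1.81 s.

1.81 s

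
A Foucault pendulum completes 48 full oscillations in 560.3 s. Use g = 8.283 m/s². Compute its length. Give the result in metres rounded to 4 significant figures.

28.59 m

T = 560.3/48 = 11.673 s.
From T = 2π√(L/g), L = gT²/(4π²) = 8.283 × 11.673²/(4π²) = 28.59 m.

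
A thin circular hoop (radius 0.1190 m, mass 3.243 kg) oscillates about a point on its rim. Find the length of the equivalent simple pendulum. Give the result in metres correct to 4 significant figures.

0.2380 m

The equivalent simple-pendulum length is L_eq = I/(md), where I is about the pivot and d = 0.11900 m.
I_cm = mR² = 0.045924 kg·m², so I = I_cm + md² = 0.045924 + 0.045924 = 0.091848 kg·m².
L_eq = 0.091848/(3.243 × 0.11900) = 0.2380 m.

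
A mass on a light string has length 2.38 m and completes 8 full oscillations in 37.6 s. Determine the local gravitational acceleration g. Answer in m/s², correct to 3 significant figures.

4.25 m/s²

T = 37.6/8 = 4.700 s.
From T = 2π√(L/g), g = 4π²L/T² = 4π² × 2.38/4.700² = 4.25 m/s².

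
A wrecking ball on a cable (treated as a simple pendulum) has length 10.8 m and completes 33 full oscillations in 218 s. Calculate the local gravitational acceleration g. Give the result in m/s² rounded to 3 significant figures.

T = 218/33 = 6.606 s.
From T = 2π√(L/g), g = 4π²L/T² = 4π² × 10.8/6.606² = 9.77 m/s².

9.77 m/s²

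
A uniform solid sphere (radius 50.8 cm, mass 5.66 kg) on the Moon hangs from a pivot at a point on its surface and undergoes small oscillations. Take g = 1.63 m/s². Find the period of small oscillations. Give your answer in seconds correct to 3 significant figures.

I_cm = (2/5)mr² = 0.5843 kg·m². The pivot is at distance d = 0.508 m from the centre of mass.
By the parallel-axis theorem, I = I_cm + md² = 0.5843 + 1.461 = 2.045 kg·m².
T = 2π√(I/(mgd)) = 2π√(2.045/(5.66 × 1.63 × 0.508)) = 4.15 s.

4.15 s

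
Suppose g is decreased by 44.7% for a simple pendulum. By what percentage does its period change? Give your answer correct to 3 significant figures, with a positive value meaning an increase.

34.5%

T ∝ 1/√g, so T'/T = 1/√(0.5530) = 1.345.
Percentage change in T = (1.345 − 1) × 100% = 34.5%.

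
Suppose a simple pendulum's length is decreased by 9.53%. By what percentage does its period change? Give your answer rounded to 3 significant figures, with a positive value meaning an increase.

T ∝ √L, so T'/T = √(0.9047) = 0.9512.
Percentage change in T = (0.9512 − 1) × 100% = -4.88%.

-4.88%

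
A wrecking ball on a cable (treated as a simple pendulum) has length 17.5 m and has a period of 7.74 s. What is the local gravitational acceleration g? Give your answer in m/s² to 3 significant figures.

11.5 m/s²

From T = 2π√(L/g), g = 4π²L/T² = 4π² × 17.5/7.740² = 11.5 m/s².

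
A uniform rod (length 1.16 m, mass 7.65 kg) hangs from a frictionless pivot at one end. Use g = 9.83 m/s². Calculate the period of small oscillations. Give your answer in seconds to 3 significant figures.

For a physical pendulum T = 2π√(I/(mgd)), with d = 0.5800 m from pivot to centre of mass.
I_cm = mL²/12 = 7.65 × 1.16²/12 = 0.8578 kg·m²; I = I_cm + md² = 0.8578 + 7.65 × 0.5800² = 3.431 kg·m².
T = 2π√(3.431/(7.65 × 9.83 × 0.5800)) = 1.76 s.

1.76 s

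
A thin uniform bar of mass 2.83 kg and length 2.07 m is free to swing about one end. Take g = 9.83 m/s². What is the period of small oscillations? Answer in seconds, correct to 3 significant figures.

For a physical pendulum T = 2π√(I/(mgd)), with d = 1.035 m from pivot to centre of mass.
I_cm = mL²/12 = 2.83 × 2.07²/12 = 1.011 kg·m²; I = I_cm + md² = 1.011 + 2.83 × 1.035² = 4.042 kg·m².
T = 2π√(4.042/(2.83 × 9.83 × 1.035)) = 2.35 s.

2.35 s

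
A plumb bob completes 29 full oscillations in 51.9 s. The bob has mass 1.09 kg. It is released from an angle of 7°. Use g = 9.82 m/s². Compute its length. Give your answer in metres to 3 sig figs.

T = 51.9/29 = 1.790 s.
From T = 2π√(L/g), L = gT²/(4π²) = 9.82 × 1.790²/(4π²) = 0.797 m.

0.797 m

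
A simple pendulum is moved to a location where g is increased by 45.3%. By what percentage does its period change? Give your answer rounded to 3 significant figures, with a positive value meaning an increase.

T ∝ 1/√g, so T'/T = 1/√(1.453) = 0.8296.
Percentage change in T = (0.8296 − 1) × 100% = -17.0%.

-17.0%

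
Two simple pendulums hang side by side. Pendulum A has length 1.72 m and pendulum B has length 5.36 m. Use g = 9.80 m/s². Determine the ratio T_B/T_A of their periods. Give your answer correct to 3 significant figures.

1.77

T ∝ √L, so T_B/T_A = √(L_B/L_A) = √(5.36/1.72) = 1.77.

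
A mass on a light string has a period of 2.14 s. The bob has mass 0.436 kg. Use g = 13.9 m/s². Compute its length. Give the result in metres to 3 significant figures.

1.61 m

From T = 2π√(L/g), L = gT²/(4π²) = 13.9 × 2.140²/(4π²) = 1.61 m.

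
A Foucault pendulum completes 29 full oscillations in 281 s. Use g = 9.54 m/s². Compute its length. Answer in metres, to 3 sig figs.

T = 281/29 = 9.690 s.
From T = 2π√(L/g), L = gT²/(4π²) = 9.54 × 9.690²/(4π²) = 22.7 m.

22.7 m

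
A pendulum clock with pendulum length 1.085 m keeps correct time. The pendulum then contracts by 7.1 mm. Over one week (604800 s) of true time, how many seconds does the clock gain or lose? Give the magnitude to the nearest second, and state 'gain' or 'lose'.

gain 1989 s

T ∝ √L, so T'/T = √(1.07790/1.085) = 0.996723.
In 604800 s of true time the clock registers 604800/0.996723 = 606788.6 s, so it gains 1989 s.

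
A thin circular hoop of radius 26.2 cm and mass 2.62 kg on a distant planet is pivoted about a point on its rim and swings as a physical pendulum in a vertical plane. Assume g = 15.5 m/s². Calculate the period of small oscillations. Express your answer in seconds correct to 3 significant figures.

1.16 s

I_cm = mr² = 0.1798 kg·m². The pivot is at distance d = 0.262 m from the centre of mass.
By the parallel-axis theorem, I = I_cm + md² = 0.1798 + 0.1798 = 0.3597 kg·m².
T = 2π√(I/(mgd)) = 2π√(0.3597/(2.62 × 15.5 × 0.262)) = 1.16 s.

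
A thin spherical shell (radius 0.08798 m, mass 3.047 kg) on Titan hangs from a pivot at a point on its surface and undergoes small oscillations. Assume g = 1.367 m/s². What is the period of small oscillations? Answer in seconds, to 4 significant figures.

I_cm = (2/3)mr² = 0.015723 kg·m². The pivot is at distance d = 0.08798 m from the centre of mass.
By the parallel-axis theorem, I = I_cm + md² = 0.015723 + 0.023585 = 0.039309 kg·m².
T = 2π√(I/(mgd)) = 2π√(0.039309/(3.047 × 1.367 × 0.08798)) = 2.058 s.

2.058 s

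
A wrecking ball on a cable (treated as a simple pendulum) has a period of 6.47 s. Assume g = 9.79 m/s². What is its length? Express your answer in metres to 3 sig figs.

From T = 2π√(L/g), L = gT²/(4π²) = 9.79 × 6.470²/(4π²) = 10.4 m.

10.4 m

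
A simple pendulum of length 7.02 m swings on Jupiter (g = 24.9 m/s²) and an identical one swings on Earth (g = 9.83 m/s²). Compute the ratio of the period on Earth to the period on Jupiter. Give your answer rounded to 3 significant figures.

T ∝ 1/√g, so T₂/T₁ = √(g₁/g₂) = √(24.9/9.83) = 1.59.

1.59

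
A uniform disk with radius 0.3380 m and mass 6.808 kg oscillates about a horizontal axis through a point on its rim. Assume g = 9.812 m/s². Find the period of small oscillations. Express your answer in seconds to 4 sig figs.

1.428 s

I_cm = ½mr² = 0.38889 kg·m². The pivot is at distance d = 0.3380 m from the centre of mass.
By the parallel-axis theorem, I = I_cm + md² = 0.38889 + 0.77777 = 1.1667 kg·m².
T = 2π√(I/(mgd)) = 2π√(1.1667/(6.808 × 9.812 × 0.3380)) = 1.428 s.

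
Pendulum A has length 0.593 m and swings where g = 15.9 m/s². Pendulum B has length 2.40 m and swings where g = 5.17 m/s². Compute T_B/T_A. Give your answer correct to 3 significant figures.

3.53

T = 2π√(L/g), so T_B/T_A = √((L_B/g_B)/(L_A/g_A)) = √((2.40/5.17)/(0.593/15.9)) = 3.53.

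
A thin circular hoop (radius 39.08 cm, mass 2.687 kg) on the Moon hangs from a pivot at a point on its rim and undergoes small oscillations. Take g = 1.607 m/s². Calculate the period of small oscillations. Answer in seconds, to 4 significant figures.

I_cm = mr² = 0.41037 kg·m². The pivot is at distance d = 0.3908 m from the centre of mass.
By the parallel-axis theorem, I = I_cm + md² = 0.41037 + 0.41037 = 0.82074 kg·m².
T = 2π√(I/(mgd)) = 2π√(0.82074/(2.687 × 1.607 × 0.3908)) = 4.382 s.

4.382 s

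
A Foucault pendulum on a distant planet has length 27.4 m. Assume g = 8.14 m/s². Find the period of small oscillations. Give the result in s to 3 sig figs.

T = 2π√(L/g) = 2π√(27.4/8.14) = 2π × 1.835 = 11.5 s.

11.5 s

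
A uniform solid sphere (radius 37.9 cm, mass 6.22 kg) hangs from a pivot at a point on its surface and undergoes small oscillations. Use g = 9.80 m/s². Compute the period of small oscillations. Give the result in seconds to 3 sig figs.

1.46 s

I_cm = (2/5)mr² = 0.3574 kg·m². The pivot is at distance d = 0.379 m from the centre of mass.
By the parallel-axis theorem, I = I_cm + md² = 0.3574 + 0.8934 = 1.251 kg·m².
T = 2π√(I/(mgd)) = 2π√(1.251/(6.22 × 9.80 × 0.379)) = 1.46 s.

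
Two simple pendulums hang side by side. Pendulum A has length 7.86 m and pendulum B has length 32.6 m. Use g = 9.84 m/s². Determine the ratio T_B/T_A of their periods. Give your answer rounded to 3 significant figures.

2.04

T ∝ √L, so T_B/T_A = √(L_B/L_A) = √(32.6/7.86) = 2.04.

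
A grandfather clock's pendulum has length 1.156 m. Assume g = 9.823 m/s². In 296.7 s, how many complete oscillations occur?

T = 2π√(L/g) = 2π√(1.156/9.823) = 2.1554 s.
Number of complete oscillations = ⌊296.7/2.1554⌋ = ⌊137.65⌋ = 137.

137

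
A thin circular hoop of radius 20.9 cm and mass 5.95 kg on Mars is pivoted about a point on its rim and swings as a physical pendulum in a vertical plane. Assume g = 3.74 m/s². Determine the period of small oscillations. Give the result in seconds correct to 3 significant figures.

2.10 s

I_cm = mr² = 0.2599 kg·m². The pivot is at distance d = 0.209 m from the centre of mass.
By the parallel-axis theorem, I = I_cm + md² = 0.2599 + 0.2599 = 0.5198 kg·m².
T = 2π√(I/(mgd)) = 2π√(0.5198/(5.95 × 3.74 × 0.209)) = 2.10 s.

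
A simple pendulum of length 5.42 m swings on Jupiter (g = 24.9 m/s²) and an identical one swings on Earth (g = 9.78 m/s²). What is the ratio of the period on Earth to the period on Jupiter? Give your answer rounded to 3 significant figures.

1.60

T ∝ 1/√g, so T₂/T₁ = √(g₁/g₂) = √(24.9/9.78) = 1.60.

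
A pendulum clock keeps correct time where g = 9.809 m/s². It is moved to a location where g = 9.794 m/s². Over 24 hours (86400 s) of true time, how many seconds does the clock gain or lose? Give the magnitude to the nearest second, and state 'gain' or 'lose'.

lose 66 s

The clock's period scales as T ∝ 1/√g, so T'/T = √(9.809/9.794) = 1.00077.
In 86400 s of true time the clock registers 86400/1.00077 = 86333.9 s, so it loses 66 s.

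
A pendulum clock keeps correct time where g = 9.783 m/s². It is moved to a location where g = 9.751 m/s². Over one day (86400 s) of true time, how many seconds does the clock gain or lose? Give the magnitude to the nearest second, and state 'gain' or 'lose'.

lose 141 s

The clock's period scales as T ∝ 1/√g, so T'/T = √(9.783/9.751) = 1.00164.
In 86400 s of true time the clock registers 86400/1.00164 = 86258.6 s, so it loses 141 s.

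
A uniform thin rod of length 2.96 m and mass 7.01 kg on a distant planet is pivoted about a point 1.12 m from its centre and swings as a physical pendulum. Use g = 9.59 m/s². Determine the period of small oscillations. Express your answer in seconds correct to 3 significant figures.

2.70 s

For a physical pendulum T = 2π√(I/(mgd)), with d = 1.120 m from pivot to centre of mass.
I_cm = mL²/12 = 7.01 × 2.96²/12 = 5.118 kg·m²; I = I_cm + md² = 5.118 + 7.01 × 1.120² = 13.91 kg·m².
T = 2π√(13.91/(7.01 × 9.59 × 1.120)) = 2.70 s.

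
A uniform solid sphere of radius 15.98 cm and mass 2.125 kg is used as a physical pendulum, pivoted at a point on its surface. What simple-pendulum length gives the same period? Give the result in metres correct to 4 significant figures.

0.2237 m

The equivalent simple-pendulum length is L_eq = I/(md), where I is about the pivot and d = 0.15980 m.
I_cm = (2/5)mR² = 0.021706 kg·m², so I = I_cm + md² = 0.021706 + 0.054264 = 0.075970 kg·m².
L_eq = 0.075970/(2.125 × 0.15980) = 0.2237 m.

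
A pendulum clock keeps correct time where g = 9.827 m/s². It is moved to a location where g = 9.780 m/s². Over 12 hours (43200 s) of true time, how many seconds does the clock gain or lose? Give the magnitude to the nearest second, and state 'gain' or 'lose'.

lose 103 s

The clock's period scales as T ∝ 1/√g, so T'/T = √(9.827/9.780) = 1.00240.
In 43200 s of true time the clock registers 43200/1.00240 = 43096.6 s, so it loses 103 s.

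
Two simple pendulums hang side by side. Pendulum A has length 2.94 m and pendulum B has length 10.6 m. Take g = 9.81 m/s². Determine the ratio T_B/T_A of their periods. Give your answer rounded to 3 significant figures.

T ∝ √L, so T_B/T_A = √(L_B/L_A) = √(10.6/2.94) = 1.90.

1.90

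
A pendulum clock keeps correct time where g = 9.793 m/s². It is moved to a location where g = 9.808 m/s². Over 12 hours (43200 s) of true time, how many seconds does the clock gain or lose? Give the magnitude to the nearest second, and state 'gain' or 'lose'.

gain 33 s

The clock's period scales as T ∝ 1/√g, so T'/T = √(9.793/9.808) = 0.999235.
In 43200 s of true time the clock registers 43200/0.999235 = 43233.1 s, so it gains 33 s.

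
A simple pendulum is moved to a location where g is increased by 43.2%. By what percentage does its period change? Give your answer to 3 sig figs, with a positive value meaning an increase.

-16.4%

T ∝ 1/√g, so T'/T = 1/√(1.432) = 0.8357.
Percentage change in T = (0.8357 − 1) × 100% = -16.4%.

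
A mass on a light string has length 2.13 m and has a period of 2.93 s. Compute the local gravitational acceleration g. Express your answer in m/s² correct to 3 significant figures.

From T = 2π√(L/g), g = 4π²L/T² = 4π² × 2.13/2.930² = 9.79 m/s².

9.79 m/s²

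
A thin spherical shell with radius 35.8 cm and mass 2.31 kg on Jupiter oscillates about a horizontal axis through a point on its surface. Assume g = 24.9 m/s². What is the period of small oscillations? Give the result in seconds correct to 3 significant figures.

0.973 s

I_cm = (2/3)mr² = 0.1974 kg·m². The pivot is at distance d = 0.358 m from the centre of mass.
By the parallel-axis theorem, I = I_cm + md² = 0.1974 + 0.2961 = 0.4934 kg·m².
T = 2π√(I/(mgd)) = 2π√(0.4934/(2.31 × 24.9 × 0.358)) = 0.973 s.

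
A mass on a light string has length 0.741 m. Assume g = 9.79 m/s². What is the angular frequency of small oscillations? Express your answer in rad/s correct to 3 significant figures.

3.63 rad/s

ω = √(g/L) = √(9.79/0.741) = 3.63 rad/s.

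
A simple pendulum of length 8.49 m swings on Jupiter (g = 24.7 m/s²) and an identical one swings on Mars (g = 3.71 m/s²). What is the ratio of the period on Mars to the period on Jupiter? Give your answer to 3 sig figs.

T ∝ 1/√g, so T₂/T₁ = √(g₁/g₂) = √(24.7/3.71) = 2.58.

2.58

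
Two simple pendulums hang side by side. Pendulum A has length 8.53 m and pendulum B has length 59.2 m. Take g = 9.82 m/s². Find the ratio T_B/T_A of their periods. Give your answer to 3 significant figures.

2.63

T ∝ √L, so T_B/T_A = √(L_B/L_A) = √(59.2/8.53) = 2.63.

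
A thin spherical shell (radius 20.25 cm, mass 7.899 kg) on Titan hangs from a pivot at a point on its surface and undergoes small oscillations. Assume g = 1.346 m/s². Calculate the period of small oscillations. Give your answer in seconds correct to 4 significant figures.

3.146 s

I_cm = (2/3)mr² = 0.21594 kg·m². The pivot is at distance d = 0.2025 m from the centre of mass.
By the parallel-axis theorem, I = I_cm + md² = 0.21594 + 0.32391 = 0.53985 kg·m².
T = 2π√(I/(mgd)) = 2π√(0.53985/(7.899 × 1.346 × 0.2025)) = 3.146 s.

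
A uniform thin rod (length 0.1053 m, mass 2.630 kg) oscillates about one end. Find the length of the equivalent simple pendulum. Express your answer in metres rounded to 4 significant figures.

The equivalent simple-pendulum length is L_eq = I/(md), where I is about the pivot and d = 0.052650 m.
I_cm = (1/12)mL² = 0.0024301 kg·m², so I = I_cm + md² = 0.0024301 + 0.0072904 = 0.0097206 kg·m².
L_eq = 0.0097206/(2.630 × 0.052650) = 0.07020 m.

0.07020 m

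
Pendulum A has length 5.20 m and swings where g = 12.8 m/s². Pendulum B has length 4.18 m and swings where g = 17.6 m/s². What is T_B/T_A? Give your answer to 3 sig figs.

0.765

T = 2π√(L/g), so T_B/T_A = √((L_B/g_B)/(L_A/g_A)) = √((4.18/17.6)/(5.20/12.8)) = 0.765.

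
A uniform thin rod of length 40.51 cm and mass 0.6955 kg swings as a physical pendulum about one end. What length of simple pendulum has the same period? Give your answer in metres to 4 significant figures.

The equivalent simple-pendulum length is L_eq = I/(md), where I is about the pivot and d = 0.20255 m.
I_cm = (1/12)mL² = 0.0095113 kg·m², so I = I_cm + md² = 0.0095113 + 0.028534 = 0.038045 kg·m².
L_eq = 0.038045/(0.6955 × 0.20255) = 0.2701 m.

0.2701 m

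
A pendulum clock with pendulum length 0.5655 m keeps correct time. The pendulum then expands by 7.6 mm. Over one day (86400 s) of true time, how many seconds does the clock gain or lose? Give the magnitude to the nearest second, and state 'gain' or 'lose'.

T ∝ √L, so T'/T = √(0.57310/0.5655) = 1.00670.
In 86400 s of true time the clock registers 86400/1.00670 = 85825.2 s, so it loses 575 s.

lose 575 s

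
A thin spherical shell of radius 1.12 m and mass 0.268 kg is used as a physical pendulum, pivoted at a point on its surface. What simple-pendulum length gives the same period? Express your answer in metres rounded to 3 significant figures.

The equivalent simple-pendulum length is L_eq = I/(md), where I is about the pivot and d = 1.120 m.
I_cm = (2/3)mR² = 0.2241 kg·m², so I = I_cm + md² = 0.2241 + 0.3362 = 0.5603 kg·m².
L_eq = 0.5603/(0.268 × 1.120) = 1.87 m.

1.87 m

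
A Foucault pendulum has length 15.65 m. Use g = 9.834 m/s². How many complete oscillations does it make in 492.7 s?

T = 2π√(L/g) = 2π√(15.65/9.834) = 7.9263 s.
Number of complete oscillations = ⌊492.7/7.9263⌋ = ⌊62.160⌋ = 62.

62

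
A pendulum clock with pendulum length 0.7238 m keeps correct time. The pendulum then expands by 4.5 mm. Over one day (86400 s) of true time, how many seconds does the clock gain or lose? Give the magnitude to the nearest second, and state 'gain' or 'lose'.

T ∝ √L, so T'/T = √(0.72830/0.7238) = 1.00310.
In 86400 s of true time the clock registers 86400/1.00310 = 86132.7 s, so it loses 267 s.

lose 267 s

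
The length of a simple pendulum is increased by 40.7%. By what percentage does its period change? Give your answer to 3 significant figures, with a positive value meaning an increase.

18.6%

T ∝ √L, so T'/T = √(1.407) = 1.186.
Percentage change in T = (1.186 − 1) × 100% = 18.6%.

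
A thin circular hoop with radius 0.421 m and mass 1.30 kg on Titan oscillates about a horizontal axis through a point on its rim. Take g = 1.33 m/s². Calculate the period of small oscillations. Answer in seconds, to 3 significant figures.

5.00 s

I_cm = mr² = 0.2304 kg·m². The pivot is at distance d = 0.421 m from the centre of mass.
By the parallel-axis theorem, I = I_cm + md² = 0.2304 + 0.2304 = 0.4608 kg·m².
T = 2π√(I/(mgd)) = 2π√(0.4608/(1.30 × 1.33 × 0.421)) = 5.00 s.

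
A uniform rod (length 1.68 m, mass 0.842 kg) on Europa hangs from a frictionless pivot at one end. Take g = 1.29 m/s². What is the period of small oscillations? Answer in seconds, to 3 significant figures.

For a physical pendulum T = 2π√(I/(mgd)), with d = 0.8400 m from pivot to centre of mass.
I_cm = mL²/12 = 0.842 × 1.68²/12 = 0.1980 kg·m²; I = I_cm + md² = 0.1980 + 0.842 × 0.8400² = 0.7922 kg·m².
T = 2π√(0.7922/(0.842 × 1.29 × 0.8400)) = 5.85 s.

5.85 s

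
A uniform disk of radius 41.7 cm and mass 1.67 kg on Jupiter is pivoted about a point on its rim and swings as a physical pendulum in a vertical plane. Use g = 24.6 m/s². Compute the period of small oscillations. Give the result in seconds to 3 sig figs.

1.00 s

I_cm = ½mr² = 0.1452 kg·m². The pivot is at distance d = 0.417 m from the centre of mass.
By the parallel-axis theorem, I = I_cm + md² = 0.1452 + 0.2904 = 0.4356 kg·m².
T = 2π√(I/(mgd)) = 2π√(0.4356/(1.67 × 24.6 × 0.417)) = 1.00 s.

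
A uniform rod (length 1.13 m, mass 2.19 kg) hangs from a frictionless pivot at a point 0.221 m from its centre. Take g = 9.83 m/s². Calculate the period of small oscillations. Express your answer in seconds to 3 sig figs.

1.68 s

For a physical pendulum T = 2π√(I/(mgd)), with d = 0.2210 m from pivot to centre of mass.
I_cm = mL²/12 = 2.19 × 1.13²/12 = 0.2330 kg·m²; I = I_cm + md² = 0.2330 + 2.19 × 0.2210² = 0.3400 kg·m².
T = 2π√(0.3400/(2.19 × 9.83 × 0.2210)) = 1.68 s.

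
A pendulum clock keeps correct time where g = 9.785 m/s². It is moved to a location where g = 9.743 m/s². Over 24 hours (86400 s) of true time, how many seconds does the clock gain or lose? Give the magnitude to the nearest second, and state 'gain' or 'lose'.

lose 186 s

The clock's period scales as T ∝ 1/√g, so T'/T = √(9.785/9.743) = 1.00215.
In 86400 s of true time the clock registers 86400/1.00215 = 86214.4 s, so it loses 186 s.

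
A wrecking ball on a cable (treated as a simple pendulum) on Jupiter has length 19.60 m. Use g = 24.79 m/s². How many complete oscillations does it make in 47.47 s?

T = 2π√(L/g) = 2π√(19.60/24.79) = 5.5869 s.
Number of complete oscillations = ⌊47.47/5.5869⌋ = ⌊8.4967⌋ = 8.

8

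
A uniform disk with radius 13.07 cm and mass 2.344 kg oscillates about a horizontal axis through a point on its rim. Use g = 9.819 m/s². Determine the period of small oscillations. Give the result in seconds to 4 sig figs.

I_cm = ½mr² = 0.020021 kg·m². The pivot is at distance d = 0.1307 m from the centre of mass.
By the parallel-axis theorem, I = I_cm + md² = 0.020021 + 0.040041 = 0.060062 kg·m².
T = 2π√(I/(mgd)) = 2π√(0.060062/(2.344 × 9.819 × 0.1307)) = 0.8878 s.

0.8878 s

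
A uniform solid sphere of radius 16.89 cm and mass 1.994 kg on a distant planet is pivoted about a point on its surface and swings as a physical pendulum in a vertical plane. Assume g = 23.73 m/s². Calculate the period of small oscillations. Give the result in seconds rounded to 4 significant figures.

0.6272 s

I_cm = (2/5)mr² = 0.022753 kg·m². The pivot is at distance d = 0.1689 m from the centre of mass.
By the parallel-axis theorem, I = I_cm + md² = 0.022753 + 0.056883 = 0.079637 kg·m².
T = 2π√(I/(mgd)) = 2π√(0.079637/(1.994 × 23.73 × 0.1689)) = 0.6272 s.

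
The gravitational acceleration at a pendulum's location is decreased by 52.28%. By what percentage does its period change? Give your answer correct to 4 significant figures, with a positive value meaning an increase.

44.76%

T ∝ 1/√g, so T'/T = 1/√(0.47720) = 1.4476.
Percentage change in T = (1.4476 − 1) × 100% = 44.76%.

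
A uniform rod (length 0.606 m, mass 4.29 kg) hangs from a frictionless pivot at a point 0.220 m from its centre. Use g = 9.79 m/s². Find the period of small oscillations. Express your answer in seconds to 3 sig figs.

For a physical pendulum T = 2π√(I/(mgd)), with d = 0.2200 m from pivot to centre of mass.
I_cm = mL²/12 = 4.29 × 0.606²/12 = 0.1313 kg·m²; I = I_cm + md² = 0.1313 + 4.29 × 0.2200² = 0.3389 kg·m².
T = 2π√(0.3389/(4.29 × 9.79 × 0.2200)) = 1.20 s.

1.20 s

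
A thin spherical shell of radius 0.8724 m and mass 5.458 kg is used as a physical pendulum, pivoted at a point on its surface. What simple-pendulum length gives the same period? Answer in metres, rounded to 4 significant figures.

1.454 m

The equivalent simple-pendulum length is L_eq = I/(md), where I is about the pivot and d = 0.87240 m.
I_cm = (2/3)mR² = 2.7693 kg·m², so I = I_cm + md² = 2.7693 + 4.1540 = 6.9233 kg·m².
L_eq = 6.9233/(5.458 × 0.87240) = 1.454 m.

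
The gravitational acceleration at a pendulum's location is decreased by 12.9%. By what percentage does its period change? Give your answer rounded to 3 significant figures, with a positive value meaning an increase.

7.15%

T ∝ 1/√g, so T'/T = 1/√(0.8710) = 1.071.
Percentage change in T = (1.071 − 1) × 100% = 7.15%.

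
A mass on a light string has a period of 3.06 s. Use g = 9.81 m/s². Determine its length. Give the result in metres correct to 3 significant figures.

2.33 m

From T = 2π√(L/g), L = gT²/(4π²) = 9.81 × 3.060²/(4π²) = 2.33 m.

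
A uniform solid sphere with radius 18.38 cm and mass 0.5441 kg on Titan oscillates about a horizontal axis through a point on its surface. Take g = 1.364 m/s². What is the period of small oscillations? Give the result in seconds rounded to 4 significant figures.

2.729 s

I_cm = (2/5)mr² = 0.0073524 kg·m². The pivot is at distance d = 0.1838 m from the centre of mass.
By the parallel-axis theorem, I = I_cm + md² = 0.0073524 + 0.018381 = 0.025733 kg·m².
T = 2π√(I/(mgd)) = 2π√(0.025733/(0.5441 × 1.364 × 0.1838)) = 2.729 s.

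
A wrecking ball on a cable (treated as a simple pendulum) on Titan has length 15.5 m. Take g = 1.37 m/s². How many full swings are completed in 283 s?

13

T = 2π√(L/g) = 2π√(15.5/1.37) = 21.13 s.
Number of complete oscillations = ⌊283/21.13⌋ = ⌊13.39⌋ = 13.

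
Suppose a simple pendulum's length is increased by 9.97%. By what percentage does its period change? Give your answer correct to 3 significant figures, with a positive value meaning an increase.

4.87%

T ∝ √L, so T'/T = √(1.100) = 1.049.
Percentage change in T = (1.049 − 1) × 100% = 4.87%.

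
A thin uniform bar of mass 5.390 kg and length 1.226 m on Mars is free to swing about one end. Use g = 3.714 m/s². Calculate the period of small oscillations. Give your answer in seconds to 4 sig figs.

For a physical pendulum T = 2π√(I/(mgd)), with d = 0.61300 m from pivot to centre of mass.
I_cm = mL²/12 = 5.390 × 1.226²/12 = 0.67513 kg·m²; I = I_cm + md² = 0.67513 + 5.390 × 0.61300² = 2.7005 kg·m².
T = 2π√(2.7005/(5.390 × 3.714 × 0.61300)) = 2.948 s.

2.948 s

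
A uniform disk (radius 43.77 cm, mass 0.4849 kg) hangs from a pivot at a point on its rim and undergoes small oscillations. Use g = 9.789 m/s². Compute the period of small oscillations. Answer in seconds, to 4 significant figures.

I_cm = ½mr² = 0.046449 kg·m². The pivot is at distance d = 0.4377 m from the centre of mass.
By the parallel-axis theorem, I = I_cm + md² = 0.046449 + 0.092898 = 0.13935 kg·m².
T = 2π√(I/(mgd)) = 2π√(0.13935/(0.4849 × 9.789 × 0.4377)) = 1.627 s.

1.627 s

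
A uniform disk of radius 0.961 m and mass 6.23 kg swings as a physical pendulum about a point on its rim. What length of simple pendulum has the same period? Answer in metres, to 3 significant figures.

The equivalent simple-pendulum length is L_eq = I/(md), where I is about the pivot and d = 0.9610 m.
I_cm = ½mR² = 2.877 kg·m², so I = I_cm + md² = 2.877 + 5.754 = 8.630 kg·m².
L_eq = 8.630/(6.23 × 0.9610) = 1.44 m.

1.44 m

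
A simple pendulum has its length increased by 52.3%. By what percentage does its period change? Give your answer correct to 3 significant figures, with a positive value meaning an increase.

23.4%

T ∝ √L, so T'/T = √(1.523) = 1.234.
Percentage change in T = (1.234 − 1) × 100% = 23.4%.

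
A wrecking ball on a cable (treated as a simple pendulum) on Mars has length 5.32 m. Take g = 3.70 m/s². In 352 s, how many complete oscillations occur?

46

T = 2π√(L/g) = 2π√(5.32/3.70) = 7.534 s.
Number of complete oscillations = ⌊352/7.534⌋ = ⌊46.72⌋ = 46.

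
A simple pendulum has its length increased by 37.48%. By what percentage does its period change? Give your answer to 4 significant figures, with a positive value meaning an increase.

17.25%

T ∝ √L, so T'/T = √(1.3748) = 1.1725.
Percentage change in T = (1.1725 − 1) × 100% = 17.25%.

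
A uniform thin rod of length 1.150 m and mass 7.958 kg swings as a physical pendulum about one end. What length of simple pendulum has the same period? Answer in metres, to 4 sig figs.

The equivalent simple-pendulum length is L_eq = I/(md), where I is about the pivot and d = 0.57500 m.
I_cm = (1/12)mL² = 0.87704 kg·m², so I = I_cm + md² = 0.87704 + 2.6311 = 3.5082 kg·m².
L_eq = 3.5082/(7.958 × 0.57500) = 0.7667 m.

0.7667 m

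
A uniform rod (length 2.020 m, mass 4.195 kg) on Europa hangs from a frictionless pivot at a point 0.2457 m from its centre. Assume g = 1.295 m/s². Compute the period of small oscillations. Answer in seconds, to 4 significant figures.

7.048 s

For a physical pendulum T = 2π√(I/(mgd)), with d = 0.24570 m from pivot to centre of mass.
I_cm = mL²/12 = 4.195 × 2.020²/12 = 1.4264 kg·m²; I = I_cm + md² = 1.4264 + 4.195 × 0.24570² = 1.6797 kg·m².
T = 2π√(1.6797/(4.195 × 1.295 × 0.24570)) = 7.048 s.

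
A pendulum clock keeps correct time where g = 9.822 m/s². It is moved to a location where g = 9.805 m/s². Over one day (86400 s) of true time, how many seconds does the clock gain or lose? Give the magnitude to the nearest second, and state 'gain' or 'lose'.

lose 75 s

The clock's period scales as T ∝ 1/√g, so T'/T = √(9.822/9.805) = 1.00087.
In 86400 s of true time the clock registers 86400/1.00087 = 86325.2 s, so it loses 75 s.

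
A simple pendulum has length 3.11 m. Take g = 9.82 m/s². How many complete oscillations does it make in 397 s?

T = 2π√(L/g) = 2π√(3.11/9.82) = 3.536 s.
Number of complete oscillations = ⌊397/3.536⌋ = ⌊112.3⌋ = 112.

112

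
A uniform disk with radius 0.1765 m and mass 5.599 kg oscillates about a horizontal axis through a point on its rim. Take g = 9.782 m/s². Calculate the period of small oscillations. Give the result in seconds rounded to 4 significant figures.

I_cm = ½mr² = 0.087211 kg·m². The pivot is at distance d = 0.1765 m from the centre of mass.
By the parallel-axis theorem, I = I_cm + md² = 0.087211 + 0.17442 = 0.26163 kg·m².
T = 2π√(I/(mgd)) = 2π√(0.26163/(5.599 × 9.782 × 0.1765)) = 1.034 s.

1.034 s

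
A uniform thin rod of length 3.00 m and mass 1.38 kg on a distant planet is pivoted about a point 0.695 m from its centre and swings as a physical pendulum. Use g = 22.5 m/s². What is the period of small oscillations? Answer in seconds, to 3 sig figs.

1.76 s

For a physical pendulum T = 2π√(I/(mgd)), with d = 0.6950 m from pivot to centre of mass.
I_cm = mL²/12 = 1.38 × 3.00²/12 = 1.035 kg·m²; I = I_cm + md² = 1.035 + 1.38 × 0.6950² = 1.702 kg·m².
T = 2π√(1.702/(1.38 × 22.5 × 0.6950)) = 1.76 s.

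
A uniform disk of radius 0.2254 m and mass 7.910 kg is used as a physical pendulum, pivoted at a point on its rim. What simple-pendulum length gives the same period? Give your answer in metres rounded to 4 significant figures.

The equivalent simple-pendulum length is L_eq = I/(md), where I is about the pivot and d = 0.22540 m.
I_cm = ½mR² = 0.20093 kg·m², so I = I_cm + md² = 0.20093 + 0.40187 = 0.60280 kg·m².
L_eq = 0.60280/(7.910 × 0.22540) = 0.3381 m.

0.3381 m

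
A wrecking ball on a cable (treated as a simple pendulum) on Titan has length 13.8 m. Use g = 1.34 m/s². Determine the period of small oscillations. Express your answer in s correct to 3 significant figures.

20.2 s

T = 2π√(L/g) = 2π√(13.8/1.34) = 2π × 3.209 = 20.2 s.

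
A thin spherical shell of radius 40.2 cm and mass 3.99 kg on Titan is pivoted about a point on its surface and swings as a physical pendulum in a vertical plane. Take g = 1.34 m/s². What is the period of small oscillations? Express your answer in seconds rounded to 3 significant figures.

I_cm = (2/3)mr² = 0.4299 kg·m². The pivot is at distance d = 0.402 m from the centre of mass.
By the parallel-axis theorem, I = I_cm + md² = 0.4299 + 0.6448 = 1.075 kg·m².
T = 2π√(I/(mgd)) = 2π√(1.075/(3.99 × 1.34 × 0.402)) = 4.44 s.

4.44 s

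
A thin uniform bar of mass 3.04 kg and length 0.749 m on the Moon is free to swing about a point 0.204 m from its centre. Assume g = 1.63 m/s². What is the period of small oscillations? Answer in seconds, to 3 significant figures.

For a physical pendulum T = 2π√(I/(mgd)), with d = 0.2040 m from pivot to centre of mass.
I_cm = mL²/12 = 3.04 × 0.749²/12 = 0.1421 kg·m²; I = I_cm + md² = 0.1421 + 3.04 × 0.2040² = 0.2686 kg·m².
T = 2π√(0.2686/(3.04 × 1.63 × 0.2040)) = 3.24 s.

3.24 s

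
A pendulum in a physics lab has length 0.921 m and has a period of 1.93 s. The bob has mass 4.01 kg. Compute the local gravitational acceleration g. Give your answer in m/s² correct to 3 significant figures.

9.76 m/s²

From T = 2π√(L/g), g = 4π²L/T² = 4π² × 0.921/1.930² = 9.76 m/s².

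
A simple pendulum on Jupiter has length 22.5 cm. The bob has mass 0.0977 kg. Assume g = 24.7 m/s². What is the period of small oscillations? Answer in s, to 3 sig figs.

0.600 s

T = 2π√(L/g) = 2π√(0.225/24.7) = 2π × 0.09544 = 0.600 s.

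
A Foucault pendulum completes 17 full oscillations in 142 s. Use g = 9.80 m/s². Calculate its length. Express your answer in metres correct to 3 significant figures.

T = 142/17 = 8.353 s.
From T = 2π√(L/g), L = gT²/(4π²) = 9.80 × 8.353²/(4π²) = 17.3 m.

17.3 m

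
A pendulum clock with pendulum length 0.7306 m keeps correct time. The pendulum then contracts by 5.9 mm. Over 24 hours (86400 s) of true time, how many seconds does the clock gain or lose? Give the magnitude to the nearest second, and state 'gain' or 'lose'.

T ∝ √L, so T'/T = √(0.72470/0.7306) = 0.995954.
In 86400 s of true time the clock registers 86400/0.995954 = 86751.0 s, so it gains 351 s.

gain 351 s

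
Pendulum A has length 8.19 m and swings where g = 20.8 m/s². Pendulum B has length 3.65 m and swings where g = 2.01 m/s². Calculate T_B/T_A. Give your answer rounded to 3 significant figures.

2.15

T = 2π√(L/g), so T_B/T_A = √((L_B/g_B)/(L_A/g_A)) = √((3.65/2.01)/(8.19/20.8)) = 2.15.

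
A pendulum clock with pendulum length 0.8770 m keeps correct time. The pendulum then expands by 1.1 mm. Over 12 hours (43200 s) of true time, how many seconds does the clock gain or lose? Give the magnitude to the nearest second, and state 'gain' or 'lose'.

lose 27 s

T ∝ √L, so T'/T = √(0.87810/0.8770) = 1.00063.
In 43200 s of true time the clock registers 43200/1.00063 = 43172.9 s, so it loses 27 s.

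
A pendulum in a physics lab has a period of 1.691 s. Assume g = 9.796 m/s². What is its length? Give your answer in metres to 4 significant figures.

From T = 2π√(L/g), L = gT²/(4π²) = 9.796 × 1.6910²/(4π²) = 0.7095 m.

0.7095 m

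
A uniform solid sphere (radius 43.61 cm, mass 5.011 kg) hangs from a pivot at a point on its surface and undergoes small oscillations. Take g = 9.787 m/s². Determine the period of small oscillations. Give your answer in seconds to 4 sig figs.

1.569 s

I_cm = (2/5)mr² = 0.38120 kg·m². The pivot is at distance d = 0.4361 m from the centre of mass.
By the parallel-axis theorem, I = I_cm + md² = 0.38120 + 0.95301 = 1.3342 kg·m².
T = 2π√(I/(mgd)) = 2π√(1.3342/(5.011 × 9.787 × 0.4361)) = 1.569 s.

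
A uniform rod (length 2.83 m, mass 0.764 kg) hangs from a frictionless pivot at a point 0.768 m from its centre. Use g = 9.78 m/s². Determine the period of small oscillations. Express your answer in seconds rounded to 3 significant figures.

2.57 s

For a physical pendulum T = 2π√(I/(mgd)), with d = 0.7680 m from pivot to centre of mass.
I_cm = mL²/12 = 0.764 × 2.83²/12 = 0.5099 kg·m²; I = I_cm + md² = 0.5099 + 0.764 × 0.7680² = 0.9605 kg·m².
T = 2π√(0.9605/(0.764 × 9.78 × 0.7680)) = 2.57 s.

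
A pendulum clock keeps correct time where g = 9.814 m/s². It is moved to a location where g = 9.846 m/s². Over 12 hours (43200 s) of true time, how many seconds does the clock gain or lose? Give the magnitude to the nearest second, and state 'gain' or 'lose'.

gain 70 s

The clock's period scales as T ∝ 1/√g, so T'/T = √(9.814/9.846) = 0.998374.
In 43200 s of true time the clock registers 43200/0.998374 = 43270.4 s, so it gains 70 s.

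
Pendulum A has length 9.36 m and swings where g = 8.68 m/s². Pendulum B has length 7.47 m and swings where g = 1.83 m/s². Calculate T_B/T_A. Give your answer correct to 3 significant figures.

1.95

T = 2π√(L/g), so T_B/T_A = √((L_B/g_B)/(L_A/g_A)) = √((7.47/1.83)/(9.36/8.68)) = 1.95.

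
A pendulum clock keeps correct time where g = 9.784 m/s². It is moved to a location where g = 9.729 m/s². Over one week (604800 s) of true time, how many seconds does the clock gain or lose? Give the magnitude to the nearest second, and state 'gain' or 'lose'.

lose 1702 s

The clock's period scales as T ∝ 1/√g, so T'/T = √(9.784/9.729) = 1.00282.
In 604800 s of true time the clock registers 604800/1.00282 = 603097.7 s, so it loses 1702 s.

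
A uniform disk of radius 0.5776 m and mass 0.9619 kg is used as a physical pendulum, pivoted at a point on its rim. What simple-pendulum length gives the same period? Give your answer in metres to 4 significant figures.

The equivalent simple-pendulum length is L_eq = I/(md), where I is about the pivot and d = 0.57760 m.
I_cm = ½mR² = 0.16046 kg·m², so I = I_cm + md² = 0.16046 + 0.32091 = 0.48137 kg·m².
L_eq = 0.48137/(0.9619 × 0.57760) = 0.8664 m.

0.8664 m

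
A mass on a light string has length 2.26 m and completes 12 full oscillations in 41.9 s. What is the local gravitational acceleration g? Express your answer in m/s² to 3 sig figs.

7.32 m/s²

T = 41.9/12 = 3.492 s.
From T = 2π√(L/g), g = 4π²L/T² = 4π² × 2.26/3.492² = 7.32 m/s².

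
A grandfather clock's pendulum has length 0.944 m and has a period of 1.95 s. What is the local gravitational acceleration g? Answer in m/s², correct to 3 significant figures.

9.80 m/s²

From T = 2π√(L/g), g = 4π²L/T² = 4π² × 0.944/1.950² = 9.80 m/s².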